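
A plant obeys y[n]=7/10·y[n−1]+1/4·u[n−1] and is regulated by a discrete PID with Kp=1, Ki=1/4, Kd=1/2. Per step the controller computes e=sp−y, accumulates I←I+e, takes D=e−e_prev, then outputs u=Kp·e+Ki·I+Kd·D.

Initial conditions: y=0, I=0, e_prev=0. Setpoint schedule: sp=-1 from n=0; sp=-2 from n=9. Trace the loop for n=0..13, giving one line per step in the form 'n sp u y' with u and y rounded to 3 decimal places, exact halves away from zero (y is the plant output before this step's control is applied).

(exact arithmetic carried between steps; '≈' marks a value shown rounded to 6 d.p. or computed from one; I and e_prev carry over from the previous line; the table rounds u and y to 3 d.p., halves away from zero)
n=0: y=0, sp=-1, e=sp−y=-1; I=-1, D=e−e_prev=-1; u=1·(-1)+1/4·(-1)+1/2·(-1)=-1.75; next y=7/10·0+1/4·(-1.75)=-0.4375
n=1: y=-0.4375, sp=-1, e=sp−y=-0.5625; I=-1.5625, D=e−e_prev=0.4375; u=1·(-0.5625)+1/4·(-1.5625)+1/2·0.4375=-0.734375; next y=7/10·(-0.4375)+1/4·(-0.734375)≈-0.489844
n=2: y≈-0.489844, sp=-1, e=sp−y≈-0.510156; I≈-2.072656, D=e−e_prev≈0.052344; u=1·(-0.510156)+1/4·(-2.072656)+1/2·0.052344≈-1.002148; next y=7/10·(-0.489844)+1/4·(-1.002148)≈-0.593428
n=3: y≈-0.593428, sp=-1, e=sp−y≈-0.406572; I≈-2.479229, D=e−e_prev≈0.103584; u=1·(-0.406572)+1/4·(-2.479229)+1/2·0.103584≈-0.974587; next y=7/10·(-0.593428)+1/4·(-0.974587)≈-0.659046
n=4: y≈-0.659046, sp=-1, e=sp−y≈-0.340954; I≈-2.820182, D=e−e_prev≈0.065619; u=1·(-0.340954)+1/4·(-2.820182)+1/2·0.065619≈-1.013190; next y=7/10·(-0.659046)+1/4·(-1.013190)≈-0.714630
n=5: y≈-0.714630, sp=-1, e=sp−y≈-0.285370; I≈-3.105552, D=e−e_prev≈0.055584; u=1·(-0.285370)+1/4·(-3.105552)+1/2·0.055584≈-1.033966; next y=7/10·(-0.714630)+1/4·(-1.033966)≈-0.758733
n=6: y≈-0.758733, sp=-1, e=sp−y≈-0.241267; I≈-3.346820, D=e−e_prev≈0.044103; u=1·(-0.241267)+1/4·(-3.346820)+1/2·0.044103≈-1.055921; next y=7/10·(-0.758733)+1/4·(-1.055921)≈-0.795093
n=7: y≈-0.795093, sp=-1, e=sp−y≈-0.204907; I≈-3.551727, D=e−e_prev≈0.036361; u=1·(-0.204907)+1/4·(-3.551727)+1/2·0.036361≈-1.074658; next y=7/10·(-0.795093)+1/4·(-1.074658)≈-0.825230
n=8: y≈-0.825230, sp=-1, e=sp−y≈-0.174770; I≈-3.726497, D=e−e_prev≈0.030137; u=1·(-0.174770)+1/4·(-3.726497)+1/2·0.030137≈-1.091326; next y=7/10·(-0.825230)+1/4·(-1.091326)≈-0.850492
n=9: y≈-0.850492, sp=-2, e=sp−y≈-1.149508; I≈-4.876005, D=e−e_prev≈-0.974737; u=1·(-1.149508)+1/4·(-4.876005)+1/2·(-0.974737)≈-2.855878; next y=7/10·(-0.850492)+1/4·(-2.855878)≈-1.309314
n=10: y≈-1.309314, sp=-2, e=sp−y≈-0.690686; I≈-5.566691, D=e−e_prev≈0.458822; u=1·(-0.690686)+1/4·(-5.566691)+1/2·0.458822≈-1.852948; next y=7/10·(-1.309314)+1/4·(-1.852948)≈-1.379757
n=11: y≈-1.379757, sp=-2, e=sp−y≈-0.620243; I≈-6.186934, D=e−e_prev≈0.070443; u=1·(-0.620243)+1/4·(-6.186934)+1/2·0.070443≈-2.131755; next y=7/10·(-1.379757)+1/4·(-2.131755)≈-1.498769
n=12: y≈-1.498769, sp=-2, e=sp−y≈-0.501231; I≈-6.688165, D=e−e_prev≈0.119012; u=1·(-0.501231)+1/4·(-6.688165)+1/2·0.119012≈-2.113767; next y=7/10·(-1.498769)+1/4·(-2.113767)≈-1.577580
n=13: y≈-1.577580, sp=-2, e=sp−y≈-0.422420; I≈-7.110586, D=e−e_prev≈0.078811; u=1·(-0.422420)+1/4·(-7.110586)+1/2·0.078811≈-2.160661; next y=7/10·(-1.577580)+1/4·(-2.160661)≈-1.644471

0 -1 -1.750 0.000
1 -1 -0.734 -0.438
2 -1 -1.002 -0.490
3 -1 -0.975 -0.593
4 -1 -1.013 -0.659
5 -1 -1.034 -0.715
6 -1 -1.056 -0.759
7 -1 -1.075 -0.795
8 -1 -1.091 -0.825
9 -2 -2.856 -0.850
10 -2 -1.853 -1.309
11 -2 -2.132 -1.380
12 -2 -2.114 -1.499
13 -2 -2.161 -1.578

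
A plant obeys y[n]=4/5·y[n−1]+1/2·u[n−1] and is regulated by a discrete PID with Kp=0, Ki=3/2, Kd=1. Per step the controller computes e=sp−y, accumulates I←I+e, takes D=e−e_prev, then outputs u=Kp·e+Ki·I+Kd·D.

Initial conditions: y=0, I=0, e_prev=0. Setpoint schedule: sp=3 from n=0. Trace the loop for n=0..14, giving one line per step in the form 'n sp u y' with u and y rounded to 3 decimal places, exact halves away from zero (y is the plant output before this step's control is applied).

0 3 7.500 0.000
1 3 -0.375 3.750
2 3 4.594 2.813
3 3 -0.398 4.547
4 3 1.787 3.438
5 3 -0.494 3.644
6 3 1.185 2.669
7 3 0.560 2.727
8 3 1.692 2.462
9 3 1.350 2.815
10 3 1.701 2.927
11 3 1.260 3.192
12 3 1.258 3.183
13 3 0.993 3.176
14 3 1.068 3.037

(exact arithmetic carried between steps; '≈' marks a value shown rounded to 6 d.p. or computed from one; I and e_prev carry over from the previous line; the table rounds u and y to 3 d.p., halves away from zero)
n=0: y=0, sp=3, e=sp−y=3; I=3, D=e−e_prev=3; u=0·3+3/2·3+1·3=7.5; next y=4/5·0+1/2·7.5=3.75
n=1: y=3.75, sp=3, e=sp−y=-0.75; I=2.25, D=e−e_prev=-3.75; u=0·(-0.75)+3/2·2.25+1·(-3.75)=-0.375; next y=4/5·3.75+1/2·(-0.375)=2.8125
n=2: y=2.8125, sp=3, e=sp−y=0.1875; I=2.4375, D=e−e_prev=0.9375; u=0·0.1875+3/2·2.4375+1·0.9375=4.59375; next y=4/5·2.8125+1/2·4.59375=4.546875
n=3: y=4.546875, sp=3, e=sp−y=-1.546875; I=0.890625, D=e−e_prev=-1.734375; u=0·(-1.546875)+3/2·0.890625+1·(-1.734375)≈-0.398438; next y=4/5·4.546875+1/2·(-0.398438)≈3.438281
n=4: y≈3.438281, sp=3, e=sp−y≈-0.438281; I≈0.452344, D=e−e_prev≈1.108594; u=0·(-0.438281)+3/2·0.452344+1·1.108594≈1.787109; next y=4/5·3.438281+1/2·1.787109≈3.644180
n=5: y≈3.644180, sp=3, e=sp−y≈-0.644180; I≈-0.191836, D=e−e_prev≈-0.205898; u=0·(-0.644180)+3/2·(-0.191836)+1·(-0.205898)≈-0.493652; next y=4/5·3.644180+1/2·(-0.493652)≈2.668518
n=6: y≈2.668518, sp=3, e=sp−y≈0.331482; I≈0.139646, D=e−e_prev≈0.975662; u=0·0.331482+3/2·0.139646+1·0.975662≈1.185132; next y=4/5·2.668518+1/2·1.185132≈2.727380
n=7: y≈2.727380, sp=3, e=sp−y≈0.272620; I≈0.412267, D=e−e_prev≈-0.058862; u=0·0.272620+3/2·0.412267+1·(-0.058862)≈0.559537; next y=4/5·2.727380+1/2·0.559537≈2.461673
n=8: y≈2.461673, sp=3, e=sp−y≈0.538327; I≈0.950594, D=e−e_prev≈0.265707; u=0·0.538327+3/2·0.950594+1·0.265707≈1.691598; next y=4/5·2.461673+1/2·1.691598≈2.815137
n=9: y≈2.815137, sp=3, e=sp−y≈0.184863; I≈1.135457, D=e−e_prev≈-0.353465; u=0·0.184863+3/2·1.135457+1·(-0.353465)≈1.349720; next y=4/5·2.815137+1/2·1.349720≈2.926970
n=10: y≈2.926970, sp=3, e=sp−y≈0.073030; I≈1.208487, D=e−e_prev≈-0.111833; u=0·0.073030+3/2·1.208487+1·(-0.111833)≈1.700897; next y=4/5·2.926970+1/2·1.700897≈3.192025
n=11: y≈3.192025, sp=3, e=sp−y≈-0.192025; I≈1.016462, D=e−e_prev≈-0.265055; u=0·(-0.192025)+3/2·1.016462+1·(-0.265055)≈1.259639; next y=4/5·3.192025+1/2·1.259639≈3.183439
n=12: y≈3.183439, sp=3, e=sp−y≈-0.183439; I≈0.833023, D=e−e_prev≈0.008586; u=0·(-0.183439)+3/2·0.833023+1·0.008586≈1.258120; next y=4/5·3.183439+1/2·1.258120≈3.175811
n=13: y≈3.175811, sp=3, e=sp−y≈-0.175811; I≈0.657212, D=e−e_prev≈0.007628; u=0·(-0.175811)+3/2·0.657212+1·0.007628≈0.993445; next y=4/5·3.175811+1/2·0.993445≈3.037372
n=14: y≈3.037372, sp=3, e=sp−y≈-0.037372; I≈0.619840, D=e−e_prev≈0.138440; u=0·(-0.037372)+3/2·0.619840+1·0.138440≈1.068200; next y=4/5·3.037372+1/2·1.068200≈2.963997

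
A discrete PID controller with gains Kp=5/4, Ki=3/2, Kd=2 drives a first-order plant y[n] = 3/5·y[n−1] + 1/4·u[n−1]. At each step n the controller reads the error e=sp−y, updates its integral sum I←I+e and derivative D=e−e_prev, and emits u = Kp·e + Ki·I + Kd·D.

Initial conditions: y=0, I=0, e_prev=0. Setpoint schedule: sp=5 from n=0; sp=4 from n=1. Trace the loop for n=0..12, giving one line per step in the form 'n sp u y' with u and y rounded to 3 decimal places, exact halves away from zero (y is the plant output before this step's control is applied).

0 5 23.750 0.000
1 4 -11.703 5.938
2 4 24.444 0.637
3 4 -8.930 6.493
4 4 21.984 1.663
5 4 -7.116 6.494
6 4 19.594 2.117
7 4 -5.580 6.169
8 4 17.617 2.306
9 4 -4.106 5.788
10 4 16.048 2.446
11 4 -2.714 5.480
12 4 14.768 2.609

(exact arithmetic carried between steps; '≈' marks a value shown rounded to 6 d.p. or computed from one; I and e_prev carry over from the previous line; the table rounds u and y to 3 d.p., halves away from zero)
n=0: y=0, sp=5, e=sp−y=5; I=5, D=e−e_prev=5; u=5/4·5+3/2·5+2·5=23.75; next y=3/5·0+1/4·23.75=5.9375
n=1: y=5.9375, sp=4, e=sp−y=-1.9375; I=3.0625, D=e−e_prev=-6.9375; u=5/4·(-1.9375)+3/2·3.0625+2·(-6.9375)=-11.703125; next y=3/5·5.9375+1/4·(-11.703125)≈0.636719
n=2: y≈0.636719, sp=4, e=sp−y≈3.363281; I≈6.425781, D=e−e_prev≈5.300781; u=5/4·3.363281+3/2·6.425781+2·5.300781≈24.444336; next y=3/5·0.636719+1/4·24.444336≈6.493115
n=3: y≈6.493115, sp=4, e=sp−y≈-2.493115; I≈3.932666, D=e−e_prev≈-5.856396; u=5/4·(-2.493115)+3/2·3.932666+2·(-5.856396)≈-8.930188; next y=3/5·6.493115+1/4·(-8.930188)≈1.663322
n=4: y≈1.663322, sp=4, e=sp−y≈2.336678; I≈6.269344, D=e−e_prev≈4.829793; u=5/4·2.336678+3/2·6.269344+2·4.829793≈21.984449; next y=3/5·1.663322+1/4·21.984449≈6.494106
n=5: y≈6.494106, sp=4, e=sp−y≈-2.494106; I≈3.775238, D=e−e_prev≈-4.830783; u=5/4·(-2.494106)+3/2·3.775238+2·(-4.830783)≈-7.116342; next y=3/5·6.494106+1/4·(-7.116342)≈2.117378
n=6: y≈2.117378, sp=4, e=sp−y≈1.882622; I≈5.657860, D=e−e_prev≈4.376728; u=5/4·1.882622+3/2·5.657860+2·4.376728≈19.593523; next y=3/5·2.117378+1/4·19.593523≈6.168808
n=7: y≈6.168808, sp=4, e=sp−y≈-2.168808; I≈3.489053, D=e−e_prev≈-4.051430; u=5/4·(-2.168808)+3/2·3.489053+2·(-4.051430)≈-5.580290; next y=3/5·6.168808+1/4·(-5.580290)≈2.306212
n=8: y≈2.306212, sp=4, e=sp−y≈1.693788; I≈5.182841, D=e−e_prev≈3.862595; u=5/4·1.693788+3/2·5.182841+2·3.862595≈17.616687; next y=3/5·2.306212+1/4·17.616687≈5.787899
n=9: y≈5.787899, sp=4, e=sp−y≈-1.787899; I≈3.394942, D=e−e_prev≈-3.481687; u=5/4·(-1.787899)+3/2·3.394942+2·(-3.481687)≈-4.105835; next y=3/5·5.787899+1/4·(-4.105835)≈2.446281
n=10: y≈2.446281, sp=4, e=sp−y≈1.553719; I≈4.948661, D=e−e_prev≈3.341618; u=5/4·1.553719+3/2·4.948661+2·3.341618≈16.048377; next y=3/5·2.446281+1/4·16.048377≈5.479863
n=11: y≈5.479863, sp=4, e=sp−y≈-1.479863; I≈3.468798, D=e−e_prev≈-3.033582; u=5/4·(-1.479863)+3/2·3.468798+2·(-3.033582)≈-2.713795; next y=3/5·5.479863+1/4·(-2.713795)≈2.609469
n=12: y≈2.609469, sp=4, e=sp−y≈1.390531; I≈4.859329, D=e−e_prev≈2.870394; u=5/4·1.390531+3/2·4.859329+2·2.870394≈14.767946; next y=3/5·2.609469+1/4·14.767946≈5.257668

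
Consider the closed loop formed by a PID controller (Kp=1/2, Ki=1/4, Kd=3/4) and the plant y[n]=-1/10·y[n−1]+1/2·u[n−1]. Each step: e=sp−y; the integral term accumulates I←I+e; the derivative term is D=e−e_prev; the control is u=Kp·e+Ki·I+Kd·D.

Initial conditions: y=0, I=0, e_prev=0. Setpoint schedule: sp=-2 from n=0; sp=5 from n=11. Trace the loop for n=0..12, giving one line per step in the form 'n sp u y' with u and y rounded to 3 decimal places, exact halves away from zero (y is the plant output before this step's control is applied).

0 -2 -3.000 0.000
1 -2 0.250 -1.500
2 -2 -3.663 0.275
3 -2 0.301 -1.859
4 -2 -4.627 0.336
5 -2 0.460 -2.347
6 -2 -5.684 0.465
7 -2 0.839 -2.888
8 -2 -6.849 0.708
9 -2 1.477 -3.495
10 -2 -8.177 1.088
11 5 12.916 -4.197
12 5 -10.611 6.878

(exact arithmetic carried between steps; '≈' marks a value shown rounded to 6 d.p. or computed from one; I and e_prev carry over from the previous line; the table rounds u and y to 3 d.p., halves away from zero)
n=0: y=0, sp=-2, e=sp−y=-2; I=-2, D=e−e_prev=-2; u=1/2·(-2)+1/4·(-2)+3/4·(-2)=-3; next y=-1/10·0+1/2·(-3)=-1.5
n=1: y=-1.5, sp=-2, e=sp−y=-0.5; I=-2.5, D=e−e_prev=1.5; u=1/2·(-0.5)+1/4·(-2.5)+3/4·1.5=0.25; next y=-1/10·(-1.5)+1/2·0.25=0.275
n=2: y=0.275, sp=-2, e=sp−y=-2.275; I=-4.775, D=e−e_prev=-1.775; u=1/2·(-2.275)+1/4·(-4.775)+3/4·(-1.775)=-3.6625; next y=-1/10·0.275+1/2·(-3.6625)=-1.85875
n=3: y=-1.85875, sp=-2, e=sp−y=-0.14125; I=-4.91625, D=e−e_prev=2.13375; u=1/2·(-0.14125)+1/4·(-4.91625)+3/4·2.13375=0.300625; next y=-1/10·(-1.85875)+1/2·0.300625≈0.336188
n=4: y≈0.336188, sp=-2, e=sp−y≈-2.336188; I≈-7.252438, D=e−e_prev≈-2.194938; u=1/2·(-2.336188)+1/4·(-7.252438)+3/4·(-2.194938)≈-4.627406; next y=-1/10·0.336188+1/2·(-4.627406)≈-2.347322
n=5: y≈-2.347322, sp=-2, e=sp−y≈0.347322; I≈-6.905116, D=e−e_prev≈2.683509; u=1/2·0.347322+1/4·(-6.905116)+3/4·2.683509≈0.460014; next y=-1/10·(-2.347322)+1/2·0.460014≈0.464739
n=6: y≈0.464739, sp=-2, e=sp−y≈-2.464739; I≈-9.369855, D=e−e_prev≈-2.812061; u=1/2·(-2.464739)+1/4·(-9.369855)+3/4·(-2.812061)≈-5.683879; next y=-1/10·0.464739+1/2·(-5.683879)≈-2.888413
n=7: y≈-2.888413, sp=-2, e=sp−y≈0.888413; I≈-8.481441, D=e−e_prev≈3.353153; u=1/2·0.888413+1/4·(-8.481441)+3/4·3.353153≈0.838711; next y=-1/10·(-2.888413)+1/2·0.838711≈0.708197
n=8: y≈0.708197, sp=-2, e=sp−y≈-2.708197; I≈-11.189638, D=e−e_prev≈-3.596610; u=1/2·(-2.708197)+1/4·(-11.189638)+3/4·(-3.596610)≈-6.848966; next y=-1/10·0.708197+1/2·(-6.848966)≈-3.495303
n=9: y≈-3.495303, sp=-2, e=sp−y≈1.495303; I≈-9.694336, D=e−e_prev≈4.203499; u=1/2·1.495303+1/4·(-9.694336)+3/4·4.203499≈1.476692; next y=-1/10·(-3.495303)+1/2·1.476692≈1.087876
n=10: y≈1.087876, sp=-2, e=sp−y≈-3.087876; I≈-12.782212, D=e−e_prev≈-4.583179; u=1/2·(-3.087876)+1/4·(-12.782212)+3/4·(-4.583179)≈-8.176875; next y=-1/10·1.087876+1/2·(-8.176875)≈-4.197225
n=11: y≈-4.197225, sp=5, e=sp−y≈9.197225; I≈-3.584987, D=e−e_prev≈12.285101; u=1/2·9.197225+1/4·(-3.584987)+3/4·12.285101≈12.916192; next y=-1/10·(-4.197225)+1/2·12.916192≈6.877818
n=12: y≈6.877818, sp=5, e=sp−y≈-1.877818; I≈-5.462805, D=e−e_prev≈-11.075044; u=1/2·(-1.877818)+1/4·(-5.462805)+3/4·(-11.075044)≈-10.610893; next y=-1/10·6.877818+1/2·(-10.610893)≈-5.993228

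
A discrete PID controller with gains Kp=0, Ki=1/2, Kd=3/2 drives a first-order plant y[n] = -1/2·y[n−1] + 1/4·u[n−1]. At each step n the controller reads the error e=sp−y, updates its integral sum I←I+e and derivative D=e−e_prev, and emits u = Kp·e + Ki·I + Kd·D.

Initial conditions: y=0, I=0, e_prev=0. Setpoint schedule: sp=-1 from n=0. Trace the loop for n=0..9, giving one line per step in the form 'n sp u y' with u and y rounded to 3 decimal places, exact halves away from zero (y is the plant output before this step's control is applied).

0 -1 -2.000 0.000
1 -1 0.000 -0.500
2 -1 -2.500 0.250
3 -1 0.000 -0.750
4 -1 -3.875 0.375
5 -1 0.188 -1.156
6 -1 -5.594 0.625
7 -1 0.938 -1.711
8 -1 -7.813 1.090
9 -1 2.520 -2.498

(exact arithmetic carried between steps; '≈' marks a value shown rounded to 6 d.p. or computed from one; I and e_prev carry over from the previous line; the table rounds u and y to 3 d.p., halves away from zero)
n=0: y=0, sp=-1, e=sp−y=-1; I=-1, D=e−e_prev=-1; u=0·(-1)+1/2·(-1)+3/2·(-1)=-2; next y=-1/2·0+1/4·(-2)=-0.5
n=1: y=-0.5, sp=-1, e=sp−y=-0.5; I=-1.5, D=e−e_prev=0.5; u=0·(-0.5)+1/2·(-1.5)+3/2·0.5=0; next y=-1/2·(-0.5)+1/4·0=0.25
n=2: y=0.25, sp=-1, e=sp−y=-1.25; I=-2.75, D=e−e_prev=-0.75; u=0·(-1.25)+1/2·(-2.75)+3/2·(-0.75)=-2.5; next y=-1/2·0.25+1/4·(-2.5)=-0.75
n=3: y=-0.75, sp=-1, e=sp−y=-0.25; I=-3, D=e−e_prev=1; u=0·(-0.25)+1/2·(-3)+3/2·1=0; next y=-1/2·(-0.75)+1/4·0=0.375
n=4: y=0.375, sp=-1, e=sp−y=-1.375; I=-4.375, D=e−e_prev=-1.125; u=0·(-1.375)+1/2·(-4.375)+3/2·(-1.125)=-3.875; next y=-1/2·0.375+1/4·(-3.875)=-1.15625
n=5: y=-1.15625, sp=-1, e=sp−y=0.15625; I=-4.21875, D=e−e_prev=1.53125; u=0·0.15625+1/2·(-4.21875)+3/2·1.53125=0.1875; next y=-1/2·(-1.15625)+1/4·0.1875=0.625
n=6: y=0.625, sp=-1, e=sp−y=-1.625; I=-5.84375, D=e−e_prev=-1.78125; u=0·(-1.625)+1/2·(-5.84375)+3/2·(-1.78125)=-5.59375; next y=-1/2·0.625+1/4·(-5.59375)≈-1.710938
n=7: y≈-1.710938, sp=-1, e=sp−y≈0.710938; I≈-5.132813, D=e−e_prev≈2.335938; u=0·0.710938+1/2·(-5.132813)+3/2·2.335938≈0.9375; next y=-1/2·(-1.710938)+1/4·0.9375≈1.089844
n=8: y≈1.089844, sp=-1, e=sp−y≈-2.089844; I≈-7.222656, D=e−e_prev≈-2.800781; u=0·(-2.089844)+1/2·(-7.222656)+3/2·(-2.800781)≈-7.8125; next y=-1/2·1.089844+1/4·(-7.8125)≈-2.498047
n=9: y≈-2.498047, sp=-1, e=sp−y≈1.498047; I≈-5.724609, D=e−e_prev≈3.587891; u=0·1.498047+1/2·(-5.724609)+3/2·3.587891≈2.519531; next y=-1/2·(-2.498047)+1/4·2.519531≈1.878906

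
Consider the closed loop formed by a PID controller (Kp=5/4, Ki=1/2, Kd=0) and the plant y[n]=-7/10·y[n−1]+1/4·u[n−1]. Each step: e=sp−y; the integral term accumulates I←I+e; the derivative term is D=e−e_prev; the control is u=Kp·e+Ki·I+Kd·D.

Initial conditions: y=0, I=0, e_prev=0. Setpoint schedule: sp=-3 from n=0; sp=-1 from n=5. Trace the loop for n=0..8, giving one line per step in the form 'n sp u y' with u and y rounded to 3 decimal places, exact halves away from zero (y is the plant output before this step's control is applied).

0 -3 -5.250 0.000
1 -3 -4.453 -1.313
2 -3 -7.253 -0.195
3 -3 -6.061 -1.677
4 -3 -9.061 -0.341
5 -1 -3.941 -2.026
6 -1 -7.732 0.433
7 -1 -3.778 -2.236
8 -1 -8.159 0.621

(exact arithmetic carried between steps; '≈' marks a value shown rounded to 6 d.p. or computed from one; I and e_prev carry over from the previous line; the table rounds u and y to 3 d.p., halves away from zero)
n=0: y=0, sp=-3, e=sp−y=-3; I=-3, D=e−e_prev=-3; u=5/4·(-3)+1/2·(-3)+0·(-3)=-5.25; next y=-7/10·0+1/4·(-5.25)=-1.3125
n=1: y=-1.3125, sp=-3, e=sp−y=-1.6875; I=-4.6875, D=e−e_prev=1.3125; u=5/4·(-1.6875)+1/2·(-4.6875)+0·1.3125=-4.453125; next y=-7/10·(-1.3125)+1/4·(-4.453125)≈-0.194531
n=2: y≈-0.194531, sp=-3, e=sp−y≈-2.805469; I≈-7.492969, D=e−e_prev≈-1.117969; u=5/4·(-2.805469)+1/2·(-7.492969)+0·(-1.117969)≈-7.253320; next y=-7/10·(-0.194531)+1/4·(-7.253320)≈-1.677158
n=3: y≈-1.677158, sp=-3, e=sp−y≈-1.322842; I≈-8.815811, D=e−e_prev≈1.482627; u=5/4·(-1.322842)+1/2·(-8.815811)+0·1.482627≈-6.061458; next y=-7/10·(-1.677158)+1/4·(-6.061458)≈-0.341354
n=4: y≈-0.341354, sp=-3, e=sp−y≈-2.658646; I≈-11.474457, D=e−e_prev≈-1.335805; u=5/4·(-2.658646)+1/2·(-11.474457)+0·(-1.335805)≈-9.060536; next y=-7/10·(-0.341354)+1/4·(-9.060536)≈-2.026187
n=5: y≈-2.026187, sp=-1, e=sp−y≈1.026187; I≈-10.448270, D=e−e_prev≈3.684833; u=5/4·1.026187+1/2·(-10.448270)+0·3.684833≈-3.941402; next y=-7/10·(-2.026187)+1/4·(-3.941402)≈0.432980
n=6: y≈0.432980, sp=-1, e=sp−y≈-1.432980; I≈-11.881250, D=e−e_prev≈-2.459167; u=5/4·(-1.432980)+1/2·(-11.881250)+0·(-2.459167)≈-7.731850; next y=-7/10·0.432980+1/4·(-7.731850)≈-2.236049
n=7: y≈-2.236049, sp=-1, e=sp−y≈1.236049; I≈-10.645202, D=e−e_prev≈2.669029; u=5/4·1.236049+1/2·(-10.645202)+0·2.669029≈-3.777540; next y=-7/10·(-2.236049)+1/4·(-3.777540)≈0.620849
n=8: y≈0.620849, sp=-1, e=sp−y≈-1.620849; I≈-12.266051, D=e−e_prev≈-2.856898; u=5/4·(-1.620849)+1/2·(-12.266051)+0·(-2.856898)≈-8.159087; next y=-7/10·0.620849+1/4·(-8.159087)≈-2.474366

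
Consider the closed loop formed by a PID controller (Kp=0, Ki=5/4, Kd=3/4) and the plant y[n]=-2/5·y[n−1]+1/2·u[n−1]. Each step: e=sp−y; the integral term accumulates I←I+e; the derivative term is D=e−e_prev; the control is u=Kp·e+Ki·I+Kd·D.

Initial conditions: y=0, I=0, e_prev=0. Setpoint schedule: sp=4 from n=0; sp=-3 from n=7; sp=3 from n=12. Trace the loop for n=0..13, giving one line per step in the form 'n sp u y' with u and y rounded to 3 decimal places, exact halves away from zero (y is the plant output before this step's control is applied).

(exact arithmetic carried between steps; '≈' marks a value shown rounded to 6 d.p. or computed from one; I and e_prev carry over from the previous line; the table rounds u and y to 3 d.p., halves away from zero)
n=0: y=0, sp=4, e=sp−y=4; I=4, D=e−e_prev=4; u=0·4+5/4·4+3/4·4=8; next y=-2/5·0+1/2·8=4
n=1: y=4, sp=4, e=sp−y=0; I=4, D=e−e_prev=-4; u=0·0+5/4·4+3/4·(-4)=2; next y=-2/5·4+1/2·2=-0.6
n=2: y=-0.6, sp=4, e=sp−y=4.6; I=8.6, D=e−e_prev=4.6; u=0·4.6+5/4·8.6+3/4·4.6=14.2; next y=-2/5·(-0.6)+1/2·14.2=7.34
n=3: y=7.34, sp=4, e=sp−y=-3.34; I=5.26, D=e−e_prev=-7.94; u=0·(-3.34)+5/4·5.26+3/4·(-7.94)=0.62; next y=-2/5·7.34+1/2·0.62=-2.626
n=4: y=-2.626, sp=4, e=sp−y=6.626; I=11.886, D=e−e_prev=9.966; u=0·6.626+5/4·11.886+3/4·9.966=22.332; next y=-2/5·(-2.626)+1/2·22.332=12.2164
n=5: y=12.2164, sp=4, e=sp−y=-8.2164; I=3.6696, D=e−e_prev=-14.8424; u=0·(-8.2164)+5/4·3.6696+3/4·(-14.8424)=-6.5448; next y=-2/5·12.2164+1/2·(-6.5448)=-8.15896
n=6: y=-8.15896, sp=4, e=sp−y=12.15896; I=15.82856, D=e−e_prev=20.37536; u=0·12.15896+5/4·15.82856+3/4·20.37536=35.06722; next y=-2/5·(-8.15896)+1/2·35.06722=20.797194
n=7: y=20.797194, sp=-3, e=sp−y=-23.797194; I=-7.968634, D=e−e_prev=-35.956154; u=0·(-23.797194)+5/4·(-7.968634)+3/4·(-35.956154)=-36.927908; next y=-2/5·20.797194+1/2·(-36.927908)≈-26.782832
n=8: y≈-26.782832, sp=-3, e=sp−y≈23.782832; I≈15.814198, D=e−e_prev≈47.580026; u=0·23.782832+5/4·15.814198+3/4·47.580026≈55.452766; next y=-2/5·(-26.782832)+1/2·55.452766≈38.439516
n=9: y≈38.439516, sp=-3, e=sp−y≈-41.439516; I≈-25.625318, D=e−e_prev≈-65.222347; u=0·(-41.439516)+5/4·(-25.625318)+3/4·(-65.222347)≈-80.948408; next y=-2/5·38.439516+1/2·(-80.948408)≈-55.850010
n=10: y≈-55.850010, sp=-3, e=sp−y≈52.850010; I≈27.224692, D=e−e_prev≈94.289526; u=0·52.850010+5/4·27.224692+3/4·94.289526≈104.748010; next y=-2/5·(-55.850010)+1/2·104.748010≈74.714009
n=11: y≈74.714009, sp=-3, e=sp−y≈-77.714009; I≈-50.489317, D=e−e_prev≈-130.564019; u=0·(-77.714009)+5/4·(-50.489317)+3/4·(-130.564019)≈-161.034661; next y=-2/5·74.714009+1/2·(-161.034661)≈-110.402934
n=12: y≈-110.402934, sp=3, e=sp−y≈113.402934; I≈62.913617, D=e−e_prev≈191.116943; u=0·113.402934+5/4·62.913617+3/4·191.116943≈221.979729; next y=-2/5·(-110.402934)+1/2·221.979729≈155.151038
n=13: y≈155.151038, sp=3, e=sp−y≈-152.151038; I≈-89.237421, D=e−e_prev≈-265.553972; u=0·(-152.151038)+5/4·(-89.237421)+3/4·(-265.553972)≈-310.712255; next y=-2/5·155.151038+1/2·(-310.712255)≈-217.416543

0 4 8.000 0.000
1 4 2.000 4.000
2 4 14.200 -0.600
3 4 0.620 7.340
4 4 22.332 -2.626
5 4 -6.545 12.216
6 4 35.067 -8.159
7 -3 -36.928 20.797
8 -3 55.453 -26.783
9 -3 -80.948 38.440
10 -3 104.748 -55.850
11 -3 -161.035 74.714
12 3 221.980 -110.403
13 3 -310.712 155.151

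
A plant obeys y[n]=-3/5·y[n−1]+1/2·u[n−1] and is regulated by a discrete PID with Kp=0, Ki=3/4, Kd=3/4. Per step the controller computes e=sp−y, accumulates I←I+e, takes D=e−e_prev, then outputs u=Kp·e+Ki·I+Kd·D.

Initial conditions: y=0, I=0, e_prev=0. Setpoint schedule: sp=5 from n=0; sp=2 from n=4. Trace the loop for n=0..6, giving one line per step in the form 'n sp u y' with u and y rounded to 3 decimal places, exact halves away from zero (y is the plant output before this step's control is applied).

(exact arithmetic carried between steps; '≈' marks a value shown rounded to 6 d.p. or computed from one; I and e_prev carry over from the previous line; the table rounds u and y to 3 d.p., halves away from zero)
n=0: y=0, sp=5, e=sp−y=5; I=5, D=e−e_prev=5; u=0·5+3/4·5+3/4·5=7.5; next y=-3/5·0+1/2·7.5=3.75
n=1: y=3.75, sp=5, e=sp−y=1.25; I=6.25, D=e−e_prev=-3.75; u=0·1.25+3/4·6.25+3/4·(-3.75)=1.875; next y=-3/5·3.75+1/2·1.875=-1.3125
n=2: y=-1.3125, sp=5, e=sp−y=6.3125; I=12.5625, D=e−e_prev=5.0625; u=0·6.3125+3/4·12.5625+3/4·5.0625=13.21875; next y=-3/5·(-1.3125)+1/2·13.21875=7.396875
n=3: y=7.396875, sp=5, e=sp−y=-2.396875; I=10.165625, D=e−e_prev=-8.709375; u=0·(-2.396875)+3/4·10.165625+3/4·(-8.709375)≈1.092188; next y=-3/5·7.396875+1/2·1.092188≈-3.892031
n=4: y≈-3.892031, sp=2, e=sp−y≈5.892031; I≈16.057656, D=e−e_prev≈8.288906; u=0·5.892031+3/4·16.057656+3/4·8.288906≈18.259922; next y=-3/5·(-3.892031)+1/2·18.259922≈11.465180
n=5: y≈11.465180, sp=2, e=sp−y≈-9.465180; I≈6.592477, D=e−e_prev≈-15.357211; u=0·(-9.465180)+3/4·6.592477+3/4·(-15.357211)≈-6.573551; next y=-3/5·11.465180+1/2·(-6.573551)≈-10.165883
n=6: y≈-10.165883, sp=2, e=sp−y≈12.165883; I≈18.758360, D=e−e_prev≈21.631063; u=0·12.165883+3/4·18.758360+3/4·21.631063≈30.292067; next y=-3/5·(-10.165883)+1/2·30.292067≈21.245563

0 5 7.500 0.000
1 5 1.875 3.750
2 5 13.219 -1.313
3 5 1.092 7.397
4 2 18.260 -3.892
5 2 -6.574 11.465
6 2 30.292 -10.166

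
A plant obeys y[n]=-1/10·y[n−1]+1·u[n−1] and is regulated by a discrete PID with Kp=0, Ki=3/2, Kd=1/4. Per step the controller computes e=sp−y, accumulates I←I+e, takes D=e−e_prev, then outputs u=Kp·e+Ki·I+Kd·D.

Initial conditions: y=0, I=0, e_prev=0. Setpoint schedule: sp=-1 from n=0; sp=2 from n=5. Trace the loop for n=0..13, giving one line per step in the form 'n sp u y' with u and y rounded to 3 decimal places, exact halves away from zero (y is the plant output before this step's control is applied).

0 -1 -1.750 0.000
1 -1 0.063 -1.750
2 -1 -2.728 0.238
3 -1 1.144 -2.752
4 -1 -4.275 1.419
5 2 8.602 -4.417
6 2 -7.538 9.044
7 2 15.862 -8.442
8 2 -16.856 16.706
9 2 29.029 -18.526
10 2 -35.453 30.881
11 2 55.066 -38.541
12 2 -72.035 58.920
13 2 106.433 -77.927

(exact arithmetic carried between steps; '≈' marks a value shown rounded to 6 d.p. or computed from one; I and e_prev carry over from the previous line; the table rounds u and y to 3 d.p., halves away from zero)
n=0: y=0, sp=-1, e=sp−y=-1; I=-1, D=e−e_prev=-1; u=0·(-1)+3/2·(-1)+1/4·(-1)=-1.75; next y=-1/10·0+1·(-1.75)=-1.75
n=1: y=-1.75, sp=-1, e=sp−y=0.75; I=-0.25, D=e−e_prev=1.75; u=0·0.75+3/2·(-0.25)+1/4·1.75=0.0625; next y=-1/10·(-1.75)+1·0.0625=0.2375
n=2: y=0.2375, sp=-1, e=sp−y=-1.2375; I=-1.4875, D=e−e_prev=-1.9875; u=0·(-1.2375)+3/2·(-1.4875)+1/4·(-1.9875)=-2.728125; next y=-1/10·0.2375+1·(-2.728125)=-2.751875
n=3: y=-2.751875, sp=-1, e=sp−y=1.751875; I=0.264375, D=e−e_prev=2.989375; u=0·1.751875+3/2·0.264375+1/4·2.989375≈1.143906; next y=-1/10·(-2.751875)+1·1.143906≈1.419094
n=4: y≈1.419094, sp=-1, e=sp−y≈-2.419094; I≈-2.154719, D=e−e_prev≈-4.170969; u=0·(-2.419094)+3/2·(-2.154719)+1/4·(-4.170969)≈-4.274820; next y=-1/10·1.419094+1·(-4.274820)≈-4.416730
n=5: y≈-4.416730, sp=2, e=sp−y≈6.416730; I≈4.262011, D=e−e_prev≈8.835823; u=0·6.416730+3/2·4.262011+1/4·8.835823≈8.601972; next y=-1/10·(-4.416730)+1·8.601972≈9.043645
n=6: y≈9.043645, sp=2, e=sp−y≈-7.043645; I≈-2.781634, D=e−e_prev≈-13.460375; u=0·(-7.043645)+3/2·(-2.781634)+1/4·(-13.460375)≈-7.537545; next y=-1/10·9.043645+1·(-7.537545)≈-8.441910
n=7: y≈-8.441910, sp=2, e=sp−y≈10.441910; I≈7.660275, D=e−e_prev≈17.485555; u=0·10.441910+3/2·7.660275+1/4·17.485555≈15.861802; next y=-1/10·(-8.441910)+1·15.861802≈16.705993
n=8: y≈16.705993, sp=2, e=sp−y≈-14.705993; I≈-7.045717, D=e−e_prev≈-25.147903; u=0·(-14.705993)+3/2·(-7.045717)+1/4·(-25.147903)≈-16.855552; next y=-1/10·16.705993+1·(-16.855552)≈-18.526151
n=9: y≈-18.526151, sp=2, e=sp−y≈20.526151; I≈13.480434, D=e−e_prev≈35.232144; u=0·20.526151+3/2·13.480434+1/4·35.232144≈29.028686; next y=-1/10·(-18.526151)+1·29.028686≈30.881301
n=10: y≈30.881301, sp=2, e=sp−y≈-28.881301; I≈-15.400868, D=e−e_prev≈-49.407452; u=0·(-28.881301)+3/2·(-15.400868)+1/4·(-49.407452)≈-35.453165; next y=-1/10·30.881301+1·(-35.453165)≈-38.541295
n=11: y≈-38.541295, sp=2, e=sp−y≈40.541295; I≈25.140427, D=e−e_prev≈69.422597; u=0·40.541295+3/2·25.140427+1/4·69.422597≈55.066290; next y=-1/10·(-38.541295)+1·55.066290≈58.920419
n=12: y≈58.920419, sp=2, e=sp−y≈-56.920419; I≈-31.779992, D=e−e_prev≈-97.461714; u=0·(-56.920419)+3/2·(-31.779992)+1/4·(-97.461714)≈-72.035417; next y=-1/10·58.920419+1·(-72.035417)≈-77.927459
n=13: y≈-77.927459, sp=2, e=sp−y≈79.927459; I≈48.147467, D=e−e_prev≈136.847878; u=0·79.927459+3/2·48.147467+1/4·136.847878≈106.433170; next y=-1/10·(-77.927459)+1·106.433170≈114.225916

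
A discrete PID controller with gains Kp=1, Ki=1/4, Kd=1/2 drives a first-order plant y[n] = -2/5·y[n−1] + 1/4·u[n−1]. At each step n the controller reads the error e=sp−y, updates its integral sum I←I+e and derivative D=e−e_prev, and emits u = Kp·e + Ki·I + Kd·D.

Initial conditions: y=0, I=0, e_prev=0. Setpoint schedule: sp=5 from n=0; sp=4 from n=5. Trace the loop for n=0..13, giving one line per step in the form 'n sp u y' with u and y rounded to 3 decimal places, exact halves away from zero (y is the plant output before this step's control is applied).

(exact arithmetic carried between steps; '≈' marks a value shown rounded to 6 d.p. or computed from one; I and e_prev carry over from the previous line; the table rounds u and y to 3 d.p., halves away from zero)
n=0: y=0, sp=5, e=sp−y=5; I=5, D=e−e_prev=5; u=1·5+1/4·5+1/2·5=8.75; next y=-2/5·0+1/4·8.75=2.1875
n=1: y=2.1875, sp=5, e=sp−y=2.8125; I=7.8125, D=e−e_prev=-2.1875; u=1·2.8125+1/4·7.8125+1/2·(-2.1875)=3.671875; next y=-2/5·2.1875+1/4·3.671875≈0.042969
n=2: y≈0.042969, sp=5, e=sp−y≈4.957031; I≈12.769531, D=e−e_prev≈2.144531; u=1·4.957031+1/4·12.769531+1/2·2.144531≈9.221680; next y=-2/5·0.042969+1/4·9.221680≈2.288232
n=3: y≈2.288232, sp=5, e=sp−y≈2.711768; I≈15.481299, D=e−e_prev≈-2.245264; u=1·2.711768+1/4·15.481299+1/2·(-2.245264)≈5.459460; next y=-2/5·2.288232+1/4·5.459460≈0.449572
n=4: y≈0.449572, sp=5, e=sp−y≈4.550428; I≈20.031727, D=e−e_prev≈1.838660; u=1·4.550428+1/4·20.031727+1/2·1.838660≈10.477690; next y=-2/5·0.449572+1/4·10.477690≈2.439594
n=5: y≈2.439594, sp=4, e=sp−y≈1.560406; I≈21.592133, D=e−e_prev≈-2.990021; u=1·1.560406+1/4·21.592133+1/2·(-2.990021)≈5.463429; next y=-2/5·2.439594+1/4·5.463429≈0.390020
n=6: y≈0.390020, sp=4, e=sp−y≈3.609980; I≈25.202113, D=e−e_prev≈2.049574; u=1·3.609980+1/4·25.202113+1/2·2.049574≈10.935295; next y=-2/5·0.390020+1/4·10.935295≈2.577816
n=7: y≈2.577816, sp=4, e=sp−y≈1.422184; I≈26.624297, D=e−e_prev≈-2.187796; u=1·1.422184+1/4·26.624297+1/2·(-2.187796)≈6.984360; next y=-2/5·2.577816+1/4·6.984360≈0.714964
n=8: y≈0.714964, sp=4, e=sp−y≈3.285036; I≈29.909334, D=e−e_prev≈1.862852; u=1·3.285036+1/4·29.909334+1/2·1.862852≈11.693796; next y=-2/5·0.714964+1/4·11.693796≈2.637463
n=9: y≈2.637463, sp=4, e=sp−y≈1.362537; I≈31.271870, D=e−e_prev≈-1.922500; u=1·1.362537+1/4·31.271870+1/2·(-1.922500)≈8.219254; next y=-2/5·2.637463+1/4·8.219254≈0.999828
n=10: y≈0.999828, sp=4, e=sp−y≈3.000172; I≈34.272042, D=e−e_prev≈1.637635; u=1·3.000172+1/4·34.272042+1/2·1.637635≈12.387000; next y=-2/5·0.999828+1/4·12.387000≈2.696819
n=11: y≈2.696819, sp=4, e=sp−y≈1.303181; I≈35.575223, D=e−e_prev≈-1.696991; u=1·1.303181+1/4·35.575223+1/2·(-1.696991)≈9.348492; next y=-2/5·2.696819+1/4·9.348492≈1.258395
n=12: y≈1.258395, sp=4, e=sp−y≈2.741605; I≈38.316828, D=e−e_prev≈1.438423; u=1·2.741605+1/4·38.316828+1/2·1.438423≈13.040023; next y=-2/5·1.258395+1/4·13.040023≈2.756648
n=13: y≈2.756648, sp=4, e=sp−y≈1.243352; I≈39.560180, D=e−e_prev≈-1.498252; u=1·1.243352+1/4·39.560180+1/2·(-1.498252)≈10.384271; next y=-2/5·2.756648+1/4·10.384271≈1.493409

0 5 8.750 0.000
1 5 3.672 2.188
2 5 9.222 0.043
3 5 5.459 2.288
4 5 10.478 0.450
5 4 5.463 2.440
6 4 10.935 0.390
7 4 6.984 2.578
8 4 11.694 0.715
9 4 8.219 2.637
10 4 12.387 1.000
11 4 9.348 2.697
12 4 13.040 1.258
13 4 10.384 2.757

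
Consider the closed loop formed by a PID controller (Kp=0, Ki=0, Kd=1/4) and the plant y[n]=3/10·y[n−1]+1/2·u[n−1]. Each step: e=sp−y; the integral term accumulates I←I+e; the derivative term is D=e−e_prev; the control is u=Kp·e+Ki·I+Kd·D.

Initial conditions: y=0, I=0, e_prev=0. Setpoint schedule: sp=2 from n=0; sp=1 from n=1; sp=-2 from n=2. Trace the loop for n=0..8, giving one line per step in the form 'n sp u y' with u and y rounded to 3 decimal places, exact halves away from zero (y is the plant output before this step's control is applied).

0 2 0.500 0.000
1 1 -0.313 0.250
2 -2 -0.667 -0.081
3 -2 0.069 -0.358
4 -2 -0.071 -0.073
5 -2 -0.004 -0.057
6 -2 -0.010 -0.019
7 -2 -0.002 -0.011
8 -2 -0.002 -0.004

(exact arithmetic carried between steps; '≈' marks a value shown rounded to 6 d.p. or computed from one; I and e_prev carry over from the previous line; the table rounds u and y to 3 d.p., halves away from zero)
n=0: y=0, sp=2, e=sp−y=2; I=2, D=e−e_prev=2; u=0·2+0·2+1/4·2=0.5; next y=3/10·0+1/2·0.5=0.25
n=1: y=0.25, sp=1, e=sp−y=0.75; I=2.75, D=e−e_prev=-1.25; u=0·0.75+0·2.75+1/4·(-1.25)=-0.3125; next y=3/10·0.25+1/2·(-0.3125)=-0.08125
n=2: y=-0.08125, sp=-2, e=sp−y=-1.91875; I=0.83125, D=e−e_prev=-2.66875; u=0·(-1.91875)+0·0.83125+1/4·(-2.66875)≈-0.667188; next y=3/10·(-0.08125)+1/2·(-0.667188)≈-0.357969
n=3: y≈-0.357969, sp=-2, e=sp−y≈-1.642031; I≈-0.810781, D=e−e_prev≈0.276719; u=0·(-1.642031)+0·(-0.810781)+1/4·0.276719≈0.069180; next y=3/10·(-0.357969)+1/2·0.069180≈-0.072801
n=4: y≈-0.072801, sp=-2, e=sp−y≈-1.927199; I≈-2.737980, D=e−e_prev≈-0.285168; u=0·(-1.927199)+0·(-2.737980)+1/4·(-0.285168)≈-0.071292; next y=3/10·(-0.072801)+1/2·(-0.071292)≈-0.057486
n=5: y≈-0.057486, sp=-2, e=sp−y≈-1.942514; I≈-4.680494, D=e−e_prev≈-0.015315; u=0·(-1.942514)+0·(-4.680494)+1/4·(-0.015315)≈-0.003829; next y=3/10·(-0.057486)+1/2·(-0.003829)≈-0.019160
n=6: y≈-0.019160, sp=-2, e=sp−y≈-1.980840; I≈-6.661334, D=e−e_prev≈-0.038326; u=0·(-1.980840)+0·(-6.661334)+1/4·(-0.038326)≈-0.009582; next y=3/10·(-0.019160)+1/2·(-0.009582)≈-0.010539
n=7: y≈-0.010539, sp=-2, e=sp−y≈-1.989461; I≈-8.650795, D=e−e_prev≈-0.008621; u=0·(-1.989461)+0·(-8.650795)+1/4·(-0.008621)≈-0.002155; next y=3/10·(-0.010539)+1/2·(-0.002155)≈-0.004239
n=8: y≈-0.004239, sp=-2, e=sp−y≈-1.995761; I≈-10.646556, D=e−e_prev≈-0.006299; u=0·(-1.995761)+0·(-10.646556)+1/4·(-0.006299)≈-0.001575; next y=3/10·(-0.004239)+1/2·(-0.001575)≈-0.002059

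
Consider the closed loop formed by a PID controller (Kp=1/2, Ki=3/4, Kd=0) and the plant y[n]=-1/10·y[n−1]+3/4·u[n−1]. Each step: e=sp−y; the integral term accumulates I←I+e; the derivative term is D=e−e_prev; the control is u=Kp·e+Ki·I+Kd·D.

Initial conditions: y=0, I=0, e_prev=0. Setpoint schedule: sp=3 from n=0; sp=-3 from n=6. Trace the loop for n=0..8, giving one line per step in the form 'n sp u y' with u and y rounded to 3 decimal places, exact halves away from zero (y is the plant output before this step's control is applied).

0 3 3.750 0.000
1 3 2.484 2.813
2 3 4.163 1.582
3 3 3.499 2.964
4 3 4.321 2.328
5 3 3.975 3.008
6 -3 -3.121 2.680
7 -3 -0.770 -2.609
8 -3 -3.929 -0.316

(exact arithmetic carried between steps; '≈' marks a value shown rounded to 6 d.p. or computed from one; I and e_prev carry over from the previous line; the table rounds u and y to 3 d.p., halves away from zero)
n=0: y=0, sp=3, e=sp−y=3; I=3, D=e−e_prev=3; u=1/2·3+3/4·3+0·3=3.75; next y=-1/10·0+3/4·3.75=2.8125
n=1: y=2.8125, sp=3, e=sp−y=0.1875; I=3.1875, D=e−e_prev=-2.8125; u=1/2·0.1875+3/4·3.1875+0·(-2.8125)=2.484375; next y=-1/10·2.8125+3/4·2.484375≈1.582031
n=2: y≈1.582031, sp=3, e=sp−y≈1.417969; I≈4.605469, D=e−e_prev≈1.230469; u=1/2·1.417969+3/4·4.605469+0·1.230469≈4.163086; next y=-1/10·1.582031+3/4·4.163086≈2.964111
n=3: y≈2.964111, sp=3, e=sp−y≈0.035889; I≈4.641357, D=e−e_prev≈-1.382080; u=1/2·0.035889+3/4·4.641357+0·(-1.382080)≈3.498962; next y=-1/10·2.964111+3/4·3.498962≈2.327811
n=4: y≈2.327811, sp=3, e=sp−y≈0.672189; I≈5.313547, D=e−e_prev≈0.636301; u=1/2·0.672189+3/4·5.313547+0·0.636301≈4.321255; next y=-1/10·2.327811+3/4·4.321255≈3.008160
n=5: y≈3.008160, sp=3, e=sp−y≈-0.008160; I≈5.305387, D=e−e_prev≈-0.680349; u=1/2·(-0.008160)+3/4·5.305387+0·(-0.680349)≈3.974960; next y=-1/10·3.008160+3/4·3.974960≈2.680404
n=6: y≈2.680404, sp=-3, e=sp−y≈-5.680404; I≈-0.375017, D=e−e_prev≈-5.672244; u=1/2·(-5.680404)+3/4·(-0.375017)+0·(-5.672244)≈-3.121465; next y=-1/10·2.680404+3/4·(-3.121465)≈-2.609139
n=7: y≈-2.609139, sp=-3, e=sp−y≈-0.390861; I≈-0.765878, D=e−e_prev≈5.289543; u=1/2·(-0.390861)+3/4·(-0.765878)+0·5.289543≈-0.769839; next y=-1/10·(-2.609139)+3/4·(-0.769839)≈-0.316465
n=8: y≈-0.316465, sp=-3, e=sp−y≈-2.683535; I≈-3.449413, D=e−e_prev≈-2.292674; u=1/2·(-2.683535)+3/4·(-3.449413)+0·(-2.292674)≈-3.928827; next y=-1/10·(-0.316465)+3/4·(-3.928827)≈-2.914974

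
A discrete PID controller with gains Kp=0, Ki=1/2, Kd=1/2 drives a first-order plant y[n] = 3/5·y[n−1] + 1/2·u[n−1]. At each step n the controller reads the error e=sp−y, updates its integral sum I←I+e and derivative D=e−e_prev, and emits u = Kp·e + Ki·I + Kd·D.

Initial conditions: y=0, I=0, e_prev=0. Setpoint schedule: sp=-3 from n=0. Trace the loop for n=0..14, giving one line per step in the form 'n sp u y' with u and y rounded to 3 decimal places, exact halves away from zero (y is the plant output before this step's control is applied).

(exact arithmetic carried between steps; '≈' marks a value shown rounded to 6 d.p. or computed from one; I and e_prev carry over from the previous line; the table rounds u and y to 3 d.p., halves away from zero)
n=0: y=0, sp=-3, e=sp−y=-3; I=-3, D=e−e_prev=-3; u=0·(-3)+1/2·(-3)+1/2·(-3)=-3; next y=3/5·0+1/2·(-3)=-1.5
n=1: y=-1.5, sp=-3, e=sp−y=-1.5; I=-4.5, D=e−e_prev=1.5; u=0·(-1.5)+1/2·(-4.5)+1/2·1.5=-1.5; next y=3/5·(-1.5)+1/2·(-1.5)=-1.65
n=2: y=-1.65, sp=-3, e=sp−y=-1.35; I=-5.85, D=e−e_prev=0.15; u=0·(-1.35)+1/2·(-5.85)+1/2·0.15=-2.85; next y=3/5·(-1.65)+1/2·(-2.85)=-2.415
n=3: y=-2.415, sp=-3, e=sp−y=-0.585; I=-6.435, D=e−e_prev=0.765; u=0·(-0.585)+1/2·(-6.435)+1/2·0.765=-2.835; next y=3/5·(-2.415)+1/2·(-2.835)=-2.8665
n=4: y=-2.8665, sp=-3, e=sp−y=-0.1335; I=-6.5685, D=e−e_prev=0.4515; u=0·(-0.1335)+1/2·(-6.5685)+1/2·0.4515=-3.0585; next y=3/5·(-2.8665)+1/2·(-3.0585)=-3.24915
n=5: y=-3.24915, sp=-3, e=sp−y=0.24915; I=-6.31935, D=e−e_prev=0.38265; u=0·0.24915+1/2·(-6.31935)+1/2·0.38265=-2.96835; next y=3/5·(-3.24915)+1/2·(-2.96835)=-3.433665
n=6: y=-3.433665, sp=-3, e=sp−y=0.433665; I=-5.885685, D=e−e_prev=0.184515; u=0·0.433665+1/2·(-5.885685)+1/2·0.184515=-2.850585; next y=3/5·(-3.433665)+1/2·(-2.850585)≈-3.485492
n=7: y≈-3.485492, sp=-3, e=sp−y≈0.485492; I≈-5.400194, D=e−e_prev≈0.051827; u=0·0.485492+1/2·(-5.400194)+1/2·0.051827≈-2.674184; next y=3/5·(-3.485492)+1/2·(-2.674184)≈-3.428387
n=8: y≈-3.428387, sp=-3, e=sp−y≈0.428387; I≈-4.971807, D=e−e_prev≈-0.057105; u=0·0.428387+1/2·(-4.971807)+1/2·(-0.057105)≈-2.514456; next y=3/5·(-3.428387)+1/2·(-2.514456)≈-3.314260
n=9: y≈-3.314260, sp=-3, e=sp−y≈0.314260; I≈-4.657547, D=e−e_prev≈-0.114127; u=0·0.314260+1/2·(-4.657547)+1/2·(-0.114127)≈-2.385837; next y=3/5·(-3.314260)+1/2·(-2.385837)≈-3.181474
n=10: y≈-3.181474, sp=-3, e=sp−y≈0.181474; I≈-4.476073, D=e−e_prev≈-0.132786; u=0·0.181474+1/2·(-4.476073)+1/2·(-0.132786)≈-2.304429; next y=3/5·(-3.181474)+1/2·(-2.304429)≈-3.061099
n=11: y≈-3.061099, sp=-3, e=sp−y≈0.061099; I≈-4.414973, D=e−e_prev≈-0.120375; u=0·0.061099+1/2·(-4.414973)+1/2·(-0.120375)≈-2.267674; next y=3/5·(-3.061099)+1/2·(-2.267674)≈-2.970497
n=12: y≈-2.970497, sp=-3, e=sp−y≈-0.029503; I≈-4.444477, D=e−e_prev≈-0.090603; u=0·(-0.029503)+1/2·(-4.444477)+1/2·(-0.090603)≈-2.267540; next y=3/5·(-2.970497)+1/2·(-2.267540)≈-2.916068
n=13: y≈-2.916068, sp=-3, e=sp−y≈-0.083932; I≈-4.528409, D=e−e_prev≈-0.054429; u=0·(-0.083932)+1/2·(-4.528409)+1/2·(-0.054429)≈-2.291419; next y=3/5·(-2.916068)+1/2·(-2.291419)≈-2.895350
n=14: y≈-2.895350, sp=-3, e=sp−y≈-0.104650; I≈-4.633059, D=e−e_prev≈-0.020718; u=0·(-0.104650)+1/2·(-4.633059)+1/2·(-0.020718)≈-2.326888; next y=3/5·(-2.895350)+1/2·(-2.326888)≈-2.900654

0 -3 -3.000 0.000
1 -3 -1.500 -1.500
2 -3 -2.850 -1.650
3 -3 -2.835 -2.415
4 -3 -3.059 -2.867
5 -3 -2.968 -3.249
6 -3 -2.851 -3.434
7 -3 -2.674 -3.485
8 -3 -2.514 -3.428
9 -3 -2.386 -3.314
10 -3 -2.304 -3.181
11 -3 -2.268 -3.061
12 -3 -2.268 -2.970
13 -3 -2.291 -2.916
14 -3 -2.327 -2.895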